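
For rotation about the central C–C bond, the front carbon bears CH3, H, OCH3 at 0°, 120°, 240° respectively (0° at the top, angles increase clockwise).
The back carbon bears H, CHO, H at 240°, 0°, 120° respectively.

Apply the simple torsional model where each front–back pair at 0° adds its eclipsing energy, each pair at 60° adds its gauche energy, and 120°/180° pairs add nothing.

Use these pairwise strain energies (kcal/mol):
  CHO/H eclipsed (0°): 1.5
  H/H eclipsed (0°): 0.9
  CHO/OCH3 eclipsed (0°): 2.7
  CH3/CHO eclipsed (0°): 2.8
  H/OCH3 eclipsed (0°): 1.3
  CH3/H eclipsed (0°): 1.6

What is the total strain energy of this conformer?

5.0 kcal/mol

This conformer (eclipsed): CH3–CHO eclipsed, H–H eclipsed, OCH3–H eclipsed; 2.8 + 0.9 + 1.3 = 5.0 kcal/mol.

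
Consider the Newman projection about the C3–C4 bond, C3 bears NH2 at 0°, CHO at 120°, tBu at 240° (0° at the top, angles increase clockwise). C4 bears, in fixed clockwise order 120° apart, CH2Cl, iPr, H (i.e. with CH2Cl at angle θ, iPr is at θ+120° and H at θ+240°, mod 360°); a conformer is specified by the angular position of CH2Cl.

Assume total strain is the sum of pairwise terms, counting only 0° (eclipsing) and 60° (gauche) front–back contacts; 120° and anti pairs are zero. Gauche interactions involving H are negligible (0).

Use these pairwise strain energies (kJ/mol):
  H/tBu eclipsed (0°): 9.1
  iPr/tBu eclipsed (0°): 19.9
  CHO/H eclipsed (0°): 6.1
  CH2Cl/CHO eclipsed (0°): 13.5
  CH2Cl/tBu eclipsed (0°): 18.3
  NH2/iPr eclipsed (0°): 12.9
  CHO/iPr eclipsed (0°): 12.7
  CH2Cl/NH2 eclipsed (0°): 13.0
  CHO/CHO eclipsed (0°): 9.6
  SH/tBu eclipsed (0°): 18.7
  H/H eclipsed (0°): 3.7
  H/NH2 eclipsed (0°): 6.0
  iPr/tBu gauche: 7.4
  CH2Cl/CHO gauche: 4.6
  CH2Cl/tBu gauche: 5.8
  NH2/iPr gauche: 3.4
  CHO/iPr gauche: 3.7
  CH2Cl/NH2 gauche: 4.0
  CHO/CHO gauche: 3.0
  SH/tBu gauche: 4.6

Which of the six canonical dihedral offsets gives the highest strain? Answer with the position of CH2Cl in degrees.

120°

CH2Cl at 0° is eclipsed. NH2 at 0° is eclipsed with CH2Cl at 0° (13.0); CHO at 120° is eclipsed with iPr at 120° (12.7); tBu at 240° is eclipsed with H at 240° (9.1). Total 34.8 kJ/mol.
CH2Cl at 60° is staggered. NH2 at 0° is gauche with CH2Cl at 60° (4.0); CHO at 120° is gauche with CH2Cl at 60° (4.6); CHO at 120° is gauche with iPr at 180° (3.7); tBu at 240° is gauche with iPr at 180° (7.4). Total 19.7 kJ/mol.
CH2Cl at 120° is eclipsed. NH2 at 0° is eclipsed with H at 0° (6.0); CHO at 120° is eclipsed with CH2Cl at 120° (13.5); tBu at 240° is eclipsed with iPr at 240° (19.9). Total 39.4 kJ/mol.
CH2Cl at 180° is staggered. NH2 at 0° is gauche with iPr at 300° (3.4); CHO at 120° is gauche with CH2Cl at 180° (4.6); tBu at 240° is gauche with CH2Cl at 180° (5.8); tBu at 240° is gauche with iPr at 300° (7.4). Total 21.2 kJ/mol.
CH2Cl at 240° is eclipsed. NH2 at 0° is eclipsed with iPr at 0° (12.9); CHO at 120° is eclipsed with H at 120° (6.1); tBu at 240° is eclipsed with CH2Cl at 240° (18.3). Total 37.3 kJ/mol.
CH2Cl at 300° is staggered. NH2 at 0° is gauche with CH2Cl at 300° (4.0); NH2 at 0° is gauche with iPr at 60° (3.4); CHO at 120° is gauche with iPr at 60° (3.7); tBu at 240° is gauche with CH2Cl at 300° (5.8). Total 16.9 kJ/mol.
The maximum (39.4 kJ/mol) occurs with CH2Cl at 120°.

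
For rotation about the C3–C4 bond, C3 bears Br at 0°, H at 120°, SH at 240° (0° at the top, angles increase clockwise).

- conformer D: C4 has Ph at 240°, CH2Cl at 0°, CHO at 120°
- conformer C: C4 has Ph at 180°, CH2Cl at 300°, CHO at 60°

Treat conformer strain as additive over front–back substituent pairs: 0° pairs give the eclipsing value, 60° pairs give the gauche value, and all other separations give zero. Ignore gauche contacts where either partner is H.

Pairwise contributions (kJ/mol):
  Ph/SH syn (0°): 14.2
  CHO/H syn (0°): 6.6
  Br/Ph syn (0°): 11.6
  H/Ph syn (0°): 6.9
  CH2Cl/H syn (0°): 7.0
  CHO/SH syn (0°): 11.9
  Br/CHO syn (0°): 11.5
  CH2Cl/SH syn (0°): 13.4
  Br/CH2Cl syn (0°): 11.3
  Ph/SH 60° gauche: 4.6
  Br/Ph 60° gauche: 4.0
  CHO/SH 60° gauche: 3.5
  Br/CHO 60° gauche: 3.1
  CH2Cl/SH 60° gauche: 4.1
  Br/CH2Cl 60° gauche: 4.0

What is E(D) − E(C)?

D (eclipsed): Br(0°)/CH2Cl(0°) eclipsed 11.3; H(120°)/CHO(120°) eclipsed 6.6; SH(240°)/Ph(240°) eclipsed 14.2 → 32.1 kJ/mol.
C (staggered): Br(0°)/CH2Cl(300°) gauche 4.0; Br(0°)/CHO(60°) gauche 3.1; SH(240°)/Ph(180°) gauche 4.6; SH(240°)/CH2Cl(300°) gauche 4.1 → 15.8 kJ/mol.
E(D) − E(C) = 32.1 − 15.8 = +16.3 kJ/mol.

+16.3 kJ/mol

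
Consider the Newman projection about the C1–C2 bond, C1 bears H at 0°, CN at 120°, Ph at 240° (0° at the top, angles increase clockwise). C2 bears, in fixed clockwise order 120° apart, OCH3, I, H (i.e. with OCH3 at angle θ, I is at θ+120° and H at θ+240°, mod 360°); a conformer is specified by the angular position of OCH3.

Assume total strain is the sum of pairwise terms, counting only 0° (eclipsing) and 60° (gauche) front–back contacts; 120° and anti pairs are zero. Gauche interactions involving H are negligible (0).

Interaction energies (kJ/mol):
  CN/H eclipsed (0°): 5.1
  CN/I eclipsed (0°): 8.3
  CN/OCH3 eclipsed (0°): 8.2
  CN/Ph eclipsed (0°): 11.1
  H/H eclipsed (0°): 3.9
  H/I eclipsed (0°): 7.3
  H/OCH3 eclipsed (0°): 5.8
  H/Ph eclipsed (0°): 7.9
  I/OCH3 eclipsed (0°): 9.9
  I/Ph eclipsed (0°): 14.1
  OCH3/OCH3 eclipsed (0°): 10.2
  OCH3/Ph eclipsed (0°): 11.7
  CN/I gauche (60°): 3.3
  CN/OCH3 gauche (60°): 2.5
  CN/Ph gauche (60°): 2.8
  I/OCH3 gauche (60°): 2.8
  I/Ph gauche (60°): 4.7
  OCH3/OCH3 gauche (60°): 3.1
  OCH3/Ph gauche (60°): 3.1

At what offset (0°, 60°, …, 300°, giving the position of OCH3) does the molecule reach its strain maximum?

120°

OCH3 at 0° is eclipsed. H at 0° is eclipsed with OCH3 at 0° (5.8); CN at 120° is eclipsed with I at 120° (8.3); Ph at 240° is eclipsed with H at 240° (7.9). Total 22.0 kJ/mol.
OCH3 at 60° is staggered. CN at 120° is gauche with OCH3 at 60° (2.5); CN at 120° is gauche with I at 180° (3.3); Ph at 240° is gauche with I at 180° (4.7). Total 10.5 kJ/mol.
OCH3 at 120° is eclipsed. H at 0° is eclipsed with H at 0° (3.9); CN at 120° is eclipsed with OCH3 at 120° (8.2); Ph at 240° is eclipsed with I at 240° (14.1). Total 26.2 kJ/mol.
OCH3 at 180° is staggered. CN at 120° is gauche with OCH3 at 180° (2.5); Ph at 240° is gauche with OCH3 at 180° (3.1); Ph at 240° is gauche with I at 300° (4.7). Total 10.3 kJ/mol.
OCH3 at 240° is eclipsed. H at 0° is eclipsed with I at 0° (7.3); CN at 120° is eclipsed with H at 120° (5.1); Ph at 240° is eclipsed with OCH3 at 240° (11.7). Total 24.1 kJ/mol.
OCH3 at 300° is staggered. CN at 120° is gauche with I at 60° (3.3); Ph at 240° is gauche with OCH3 at 300° (3.1). Total 6.4 kJ/mol.
The maximum (26.2 kJ/mol) occurs with OCH3 at 120°.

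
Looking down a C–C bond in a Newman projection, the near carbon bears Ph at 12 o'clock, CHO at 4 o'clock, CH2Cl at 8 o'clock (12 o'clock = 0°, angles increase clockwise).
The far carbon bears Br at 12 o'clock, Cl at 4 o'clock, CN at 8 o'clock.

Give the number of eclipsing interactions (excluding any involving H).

Non-H eclipsing pairs: Ph(0°)/Br(0°); CHO(120°)/Cl(120°); CH2Cl(240°)/CN(240°) — 3 interactions.

3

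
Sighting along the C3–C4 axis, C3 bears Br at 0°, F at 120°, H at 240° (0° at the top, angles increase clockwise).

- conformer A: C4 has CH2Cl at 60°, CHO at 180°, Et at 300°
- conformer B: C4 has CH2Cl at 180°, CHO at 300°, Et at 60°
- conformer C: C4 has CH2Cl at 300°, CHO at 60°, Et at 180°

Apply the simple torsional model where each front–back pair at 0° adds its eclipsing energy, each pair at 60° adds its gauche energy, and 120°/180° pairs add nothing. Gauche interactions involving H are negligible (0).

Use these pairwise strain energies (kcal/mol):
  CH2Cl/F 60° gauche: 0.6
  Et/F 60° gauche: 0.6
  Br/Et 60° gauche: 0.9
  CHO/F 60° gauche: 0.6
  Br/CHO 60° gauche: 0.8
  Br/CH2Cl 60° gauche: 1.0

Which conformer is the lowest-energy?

B

A (staggered): Br–CH2Cl gauche, Br–Et gauche, F–CH2Cl gauche, F–CHO gauche; 1.0 + 0.9 + 0.6 + 0.6 = 3.1 kcal/mol.
B (staggered): Br–CHO gauche, Br–Et gauche, F–CH2Cl gauche, F–Et gauche; 0.8 + 0.9 + 0.6 + 0.6 = 2.9 kcal/mol.
C (staggered): Br–CH2Cl gauche, Br–CHO gauche, F–CHO gauche, F–Et gauche; 1.0 + 0.8 + 0.6 + 0.6 = 3.0 kcal/mol.
B has the lowest total (2.9 kcal/mol).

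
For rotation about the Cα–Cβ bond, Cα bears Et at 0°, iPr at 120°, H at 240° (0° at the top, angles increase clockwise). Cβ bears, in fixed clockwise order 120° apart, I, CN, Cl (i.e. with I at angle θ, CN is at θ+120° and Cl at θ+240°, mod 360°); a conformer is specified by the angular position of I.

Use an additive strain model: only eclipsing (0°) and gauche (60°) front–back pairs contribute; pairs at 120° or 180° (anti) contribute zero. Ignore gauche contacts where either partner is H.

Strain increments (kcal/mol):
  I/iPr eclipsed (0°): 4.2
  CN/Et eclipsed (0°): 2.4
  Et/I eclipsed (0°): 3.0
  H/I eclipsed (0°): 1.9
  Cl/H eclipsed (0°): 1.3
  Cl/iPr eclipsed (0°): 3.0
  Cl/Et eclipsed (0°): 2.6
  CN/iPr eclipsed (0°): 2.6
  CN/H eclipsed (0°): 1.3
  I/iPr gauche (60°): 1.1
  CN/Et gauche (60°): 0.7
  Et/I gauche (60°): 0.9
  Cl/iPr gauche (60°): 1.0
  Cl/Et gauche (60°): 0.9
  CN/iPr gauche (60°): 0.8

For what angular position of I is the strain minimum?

I at 0° (eclipsed): Et–I eclipsed, iPr–CN eclipsed, H–Cl eclipsed; 3.0 + 2.6 + 1.3 = 6.9 kcal/mol.
I at 60° (staggered): Et–I gauche, Et–Cl gauche, iPr–I gauche, iPr–CN gauche; 0.9 + 0.9 + 1.1 + 0.8 = 3.7 kcal/mol.
I at 120° (eclipsed): Et–Cl eclipsed, iPr–I eclipsed, H–CN eclipsed; 2.6 + 4.2 + 1.3 = 8.1 kcal/mol.
I at 180° (staggered): Et–CN gauche, Et–Cl gauche, iPr–I gauche, iPr–Cl gauche; 0.7 + 0.9 + 1.1 + 1.0 = 3.7 kcal/mol.
I at 240° (eclipsed): Et–CN eclipsed, iPr–Cl eclipsed, H–I eclipsed; 2.4 + 3.0 + 1.9 = 7.3 kcal/mol.
I at 300° (staggered): Et–I gauche, Et–CN gauche, iPr–CN gauche, iPr–Cl gauche; 0.9 + 0.7 + 0.8 + 1.0 = 3.4 kcal/mol.
The minimum (3.4 kcal/mol) occurs with I at 300°.

300°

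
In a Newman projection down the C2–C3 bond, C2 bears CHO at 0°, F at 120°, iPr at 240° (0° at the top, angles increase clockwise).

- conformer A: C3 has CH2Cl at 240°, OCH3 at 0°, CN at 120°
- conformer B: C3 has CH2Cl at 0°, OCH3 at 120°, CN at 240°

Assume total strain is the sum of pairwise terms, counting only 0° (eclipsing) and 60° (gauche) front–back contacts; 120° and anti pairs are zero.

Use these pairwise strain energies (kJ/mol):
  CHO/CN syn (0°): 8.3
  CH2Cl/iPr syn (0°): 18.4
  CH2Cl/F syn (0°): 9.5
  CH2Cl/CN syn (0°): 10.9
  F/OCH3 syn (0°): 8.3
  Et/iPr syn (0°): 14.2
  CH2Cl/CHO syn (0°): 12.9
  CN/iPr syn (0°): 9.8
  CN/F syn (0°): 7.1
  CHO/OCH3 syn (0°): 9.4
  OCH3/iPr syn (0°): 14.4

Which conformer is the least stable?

A (eclipsed): CHO(0°)/OCH3(0°) eclipsed 9.4; F(120°)/CN(120°) eclipsed 7.1; iPr(240°)/CH2Cl(240°) eclipsed 18.4 → 34.9 kJ/mol.
B (eclipsed): CHO(0°)/CH2Cl(0°) eclipsed 12.9; F(120°)/OCH3(120°) eclipsed 8.3; iPr(240°)/CN(240°) eclipsed 9.8 → 31.0 kJ/mol.
A has the highest total (34.9 kJ/mol).

A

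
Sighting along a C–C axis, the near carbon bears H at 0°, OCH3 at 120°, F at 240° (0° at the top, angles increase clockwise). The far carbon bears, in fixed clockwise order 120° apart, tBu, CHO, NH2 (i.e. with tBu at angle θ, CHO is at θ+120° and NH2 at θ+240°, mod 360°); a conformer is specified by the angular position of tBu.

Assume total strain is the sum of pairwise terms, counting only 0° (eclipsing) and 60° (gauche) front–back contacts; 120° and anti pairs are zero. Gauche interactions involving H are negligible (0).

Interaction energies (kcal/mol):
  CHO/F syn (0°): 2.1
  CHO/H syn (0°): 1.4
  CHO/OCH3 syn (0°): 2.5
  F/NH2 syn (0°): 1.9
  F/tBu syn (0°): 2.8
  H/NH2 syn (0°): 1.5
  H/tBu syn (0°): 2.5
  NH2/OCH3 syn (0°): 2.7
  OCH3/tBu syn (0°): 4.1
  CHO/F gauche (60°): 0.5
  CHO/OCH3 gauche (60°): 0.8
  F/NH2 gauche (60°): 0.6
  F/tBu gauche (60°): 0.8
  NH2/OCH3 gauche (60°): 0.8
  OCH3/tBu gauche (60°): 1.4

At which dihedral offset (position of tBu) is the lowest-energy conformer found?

tBu at 0° (eclipsed): H(0°)/tBu(0°) eclipsed 2.5; OCH3(120°)/CHO(120°) eclipsed 2.5; F(240°)/NH2(240°) eclipsed 1.9 → 6.9 kcal/mol.
tBu at 60° (staggered): OCH3(120°)/tBu(60°) gauche 1.4; OCH3(120°)/CHO(180°) gauche 0.8; F(240°)/CHO(180°) gauche 0.5; F(240°)/NH2(300°) gauche 0.6 → 3.3 kcal/mol.
tBu at 120° (eclipsed): H(0°)/NH2(0°) eclipsed 1.5; OCH3(120°)/tBu(120°) eclipsed 4.1; F(240°)/CHO(240°) eclipsed 2.1 → 7.7 kcal/mol.
tBu at 180° (staggered): OCH3(120°)/tBu(180°) gauche 1.4; OCH3(120°)/NH2(60°) gauche 0.8; F(240°)/tBu(180°) gauche 0.8; F(240°)/CHO(300°) gauche 0.5 → 3.5 kcal/mol.
tBu at 240° (eclipsed): H(0°)/CHO(0°) eclipsed 1.4; OCH3(120°)/NH2(120°) eclipsed 2.7; F(240°)/tBu(240°) eclipsed 2.8 → 6.9 kcal/mol.
tBu at 300° (staggered): OCH3(120°)/CHO(60°) gauche 0.8; OCH3(120°)/NH2(180°) gauche 0.8; F(240°)/tBu(300°) gauche 0.8; F(240°)/NH2(180°) gauche 0.6 → 3.0 kcal/mol.
The minimum (3.0 kcal/mol) occurs with tBu at 300°.

300°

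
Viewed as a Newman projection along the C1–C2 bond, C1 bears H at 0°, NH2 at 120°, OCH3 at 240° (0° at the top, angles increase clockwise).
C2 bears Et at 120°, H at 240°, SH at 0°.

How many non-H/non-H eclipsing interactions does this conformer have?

Non-H eclipsing pairs: NH2(120°)/Et(120°) — 1 interaction.

1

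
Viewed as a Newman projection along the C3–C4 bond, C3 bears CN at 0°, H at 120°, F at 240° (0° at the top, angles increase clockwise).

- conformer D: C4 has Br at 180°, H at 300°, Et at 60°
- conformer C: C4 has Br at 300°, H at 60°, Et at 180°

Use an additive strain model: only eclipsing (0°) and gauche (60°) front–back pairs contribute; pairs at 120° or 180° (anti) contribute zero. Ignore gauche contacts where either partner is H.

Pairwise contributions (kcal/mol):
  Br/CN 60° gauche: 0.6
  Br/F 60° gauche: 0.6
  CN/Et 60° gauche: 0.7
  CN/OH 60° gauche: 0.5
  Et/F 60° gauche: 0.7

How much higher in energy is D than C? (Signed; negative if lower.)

-0.6 kcal/mol

D (staggered): CN(0°)/Et(60°) gauche 0.7; F(240°)/Br(180°) gauche 0.6 → 1.3 kcal/mol.
C (staggered): CN(0°)/Br(300°) gauche 0.6; F(240°)/Br(300°) gauche 0.6; F(240°)/Et(180°) gauche 0.7 → 1.9 kcal/mol.
E(D) − E(C) = 1.3 − 1.9 = -0.6 kcal/mol.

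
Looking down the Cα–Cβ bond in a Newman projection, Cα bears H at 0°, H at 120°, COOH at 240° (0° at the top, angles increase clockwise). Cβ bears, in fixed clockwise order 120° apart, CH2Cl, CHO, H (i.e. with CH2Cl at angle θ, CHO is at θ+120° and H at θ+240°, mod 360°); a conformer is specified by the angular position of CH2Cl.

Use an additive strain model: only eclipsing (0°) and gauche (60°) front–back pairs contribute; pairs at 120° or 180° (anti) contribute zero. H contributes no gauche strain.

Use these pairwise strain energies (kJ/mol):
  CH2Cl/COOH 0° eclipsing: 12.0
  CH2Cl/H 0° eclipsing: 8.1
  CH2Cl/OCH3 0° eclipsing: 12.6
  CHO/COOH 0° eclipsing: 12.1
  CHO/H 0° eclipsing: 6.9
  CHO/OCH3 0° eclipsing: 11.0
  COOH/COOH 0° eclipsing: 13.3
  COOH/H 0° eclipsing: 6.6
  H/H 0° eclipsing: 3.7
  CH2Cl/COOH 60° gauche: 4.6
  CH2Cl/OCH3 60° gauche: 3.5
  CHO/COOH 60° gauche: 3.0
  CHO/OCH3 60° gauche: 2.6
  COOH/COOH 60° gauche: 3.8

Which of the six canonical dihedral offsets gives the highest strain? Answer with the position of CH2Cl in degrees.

CH2Cl at 0° (eclipsed): H–CH2Cl eclipsed, H–CHO eclipsed, COOH–H eclipsed; 8.1 + 6.9 + 6.6 = 21.6 kJ/mol.
CH2Cl at 60° (staggered): COOH–CHO gauche; 3.0 = 3.0 kJ/mol.
CH2Cl at 120° (eclipsed): H–H eclipsed, H–CH2Cl eclipsed, COOH–CHO eclipsed; 3.7 + 8.1 + 12.1 = 23.9 kJ/mol.
CH2Cl at 180° (staggered): COOH–CH2Cl gauche, COOH–CHO gauche; 4.6 + 3.0 = 7.6 kJ/mol.
CH2Cl at 240° (eclipsed): H–CHO eclipsed, H–H eclipsed, COOH–CH2Cl eclipsed; 6.9 + 3.7 + 12.0 = 22.6 kJ/mol.
CH2Cl at 300° (staggered): COOH–CH2Cl gauche; 4.6 = 4.6 kJ/mol.
The maximum (23.9 kJ/mol) occurs with CH2Cl at 120°.

120°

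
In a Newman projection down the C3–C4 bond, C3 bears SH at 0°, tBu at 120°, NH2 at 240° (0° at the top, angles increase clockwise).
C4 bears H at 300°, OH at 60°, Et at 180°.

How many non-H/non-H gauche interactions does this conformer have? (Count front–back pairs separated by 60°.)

4

Non-H gauche pairs: SH(0°)/OH(60°); tBu(120°)/OH(60°); tBu(120°)/Et(180°); NH2(240°)/Et(180°) — 4 interactions.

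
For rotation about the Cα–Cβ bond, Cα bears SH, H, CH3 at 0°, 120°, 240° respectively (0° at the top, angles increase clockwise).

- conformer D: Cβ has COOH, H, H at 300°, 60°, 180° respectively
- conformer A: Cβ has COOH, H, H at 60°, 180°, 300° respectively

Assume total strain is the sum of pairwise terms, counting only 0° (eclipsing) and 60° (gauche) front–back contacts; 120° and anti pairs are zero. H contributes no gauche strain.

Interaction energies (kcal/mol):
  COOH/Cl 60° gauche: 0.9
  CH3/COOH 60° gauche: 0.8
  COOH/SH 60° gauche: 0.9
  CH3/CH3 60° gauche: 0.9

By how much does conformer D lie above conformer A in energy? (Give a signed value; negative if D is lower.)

+0.8 kcal/mol

D is staggered. SH at 0° is gauche with COOH at 300° (0.9); CH3 at 240° is gauche with COOH at 300° (0.8). Total 1.7 kcal/mol.
A is staggered. SH at 0° is gauche with COOH at 60° (0.9). Total 0.9 kcal/mol.
E(D) − E(A) = 1.7 − 0.9 = +0.8 kcal/mol.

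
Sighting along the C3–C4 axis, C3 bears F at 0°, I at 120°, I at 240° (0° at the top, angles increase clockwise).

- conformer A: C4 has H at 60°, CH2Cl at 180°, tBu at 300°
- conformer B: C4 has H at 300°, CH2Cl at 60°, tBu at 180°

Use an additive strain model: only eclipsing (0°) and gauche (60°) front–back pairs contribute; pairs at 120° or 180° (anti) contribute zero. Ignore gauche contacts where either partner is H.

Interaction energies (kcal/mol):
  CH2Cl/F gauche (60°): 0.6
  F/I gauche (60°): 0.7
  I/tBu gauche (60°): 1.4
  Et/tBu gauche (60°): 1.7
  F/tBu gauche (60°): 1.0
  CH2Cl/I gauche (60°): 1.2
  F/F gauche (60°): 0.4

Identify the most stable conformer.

A is staggered. F at 0° is gauche with tBu at 300° (1.0); I at 120° is gauche with CH2Cl at 180° (1.2); I at 240° is gauche with CH2Cl at 180° (1.2); I at 240° is gauche with tBu at 300° (1.4). Total 4.8 kcal/mol.
B is staggered. F at 0° is gauche with CH2Cl at 60° (0.6); I at 120° is gauche with CH2Cl at 60° (1.2); I at 120° is gauche with tBu at 180° (1.4); I at 240° is gauche with tBu at 180° (1.4). Total 4.6 kcal/mol.
B has the lowest total (4.6 kcal/mol).

B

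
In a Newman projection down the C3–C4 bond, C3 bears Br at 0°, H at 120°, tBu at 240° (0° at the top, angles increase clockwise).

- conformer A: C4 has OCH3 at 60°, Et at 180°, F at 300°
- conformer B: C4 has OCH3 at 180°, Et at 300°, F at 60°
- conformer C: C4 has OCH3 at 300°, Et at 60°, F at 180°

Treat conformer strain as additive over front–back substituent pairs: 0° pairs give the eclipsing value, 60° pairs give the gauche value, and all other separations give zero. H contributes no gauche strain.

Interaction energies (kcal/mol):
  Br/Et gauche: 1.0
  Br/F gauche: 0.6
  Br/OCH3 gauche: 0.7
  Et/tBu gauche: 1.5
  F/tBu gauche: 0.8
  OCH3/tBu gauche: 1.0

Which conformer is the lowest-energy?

A (staggered): Br–OCH3 gauche, Br–F gauche, tBu–Et gauche, tBu–F gauche; 0.7 + 0.6 + 1.5 + 0.8 = 3.6 kcal/mol.
B (staggered): Br–Et gauche, Br–F gauche, tBu–OCH3 gauche, tBu–Et gauche; 1.0 + 0.6 + 1.0 + 1.5 = 4.1 kcal/mol.
C (staggered): Br–OCH3 gauche, Br–Et gauche, tBu–OCH3 gauche, tBu–F gauche; 0.7 + 1.0 + 1.0 + 0.8 = 3.5 kcal/mol.
C has the lowest total (3.5 kcal/mol).

C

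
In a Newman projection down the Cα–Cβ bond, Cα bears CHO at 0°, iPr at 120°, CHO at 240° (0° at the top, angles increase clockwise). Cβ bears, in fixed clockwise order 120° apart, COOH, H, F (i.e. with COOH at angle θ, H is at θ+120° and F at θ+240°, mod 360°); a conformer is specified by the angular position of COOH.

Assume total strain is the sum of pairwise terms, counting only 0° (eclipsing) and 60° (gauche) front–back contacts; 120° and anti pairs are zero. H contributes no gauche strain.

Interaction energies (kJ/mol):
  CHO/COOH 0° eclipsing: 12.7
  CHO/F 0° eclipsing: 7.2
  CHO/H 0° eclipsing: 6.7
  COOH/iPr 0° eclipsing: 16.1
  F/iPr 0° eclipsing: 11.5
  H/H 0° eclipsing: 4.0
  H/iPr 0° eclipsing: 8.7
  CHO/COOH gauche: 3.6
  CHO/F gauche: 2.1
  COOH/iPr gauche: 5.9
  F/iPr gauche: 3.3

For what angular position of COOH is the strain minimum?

300°

COOH at 0° (eclipsed): CHO(0°)/COOH(0°) eclipsed 12.7; iPr(120°)/H(120°) eclipsed 8.7; CHO(240°)/F(240°) eclipsed 7.2 → 28.6 kJ/mol.
COOH at 60° (staggered): CHO(0°)/COOH(60°) gauche 3.6; CHO(0°)/F(300°) gauche 2.1; iPr(120°)/COOH(60°) gauche 5.9; CHO(240°)/F(300°) gauche 2.1 → 13.7 kJ/mol.
COOH at 120° (eclipsed): CHO(0°)/F(0°) eclipsed 7.2; iPr(120°)/COOH(120°) eclipsed 16.1; CHO(240°)/H(240°) eclipsed 6.7 → 30.0 kJ/mol.
COOH at 180° (staggered): CHO(0°)/F(60°) gauche 2.1; iPr(120°)/COOH(180°) gauche 5.9; iPr(120°)/F(60°) gauche 3.3; CHO(240°)/COOH(180°) gauche 3.6 → 14.9 kJ/mol.
COOH at 240° (eclipsed): CHO(0°)/H(0°) eclipsed 6.7; iPr(120°)/F(120°) eclipsed 11.5; CHO(240°)/COOH(240°) eclipsed 12.7 → 30.9 kJ/mol.
COOH at 300° (staggered): CHO(0°)/COOH(300°) gauche 3.6; iPr(120°)/F(180°) gauche 3.3; CHO(240°)/COOH(300°) gauche 3.6; CHO(240°)/F(180°) gauche 2.1 → 12.6 kJ/mol.
The minimum (12.6 kJ/mol) occurs with COOH at 300°.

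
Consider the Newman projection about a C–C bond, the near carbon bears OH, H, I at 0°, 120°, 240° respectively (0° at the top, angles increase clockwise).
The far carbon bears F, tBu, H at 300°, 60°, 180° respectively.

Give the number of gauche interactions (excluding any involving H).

Non-H gauche pairs: OH(0°)/F(300°); OH(0°)/tBu(60°); I(240°)/F(300°) — 3 interactions.

3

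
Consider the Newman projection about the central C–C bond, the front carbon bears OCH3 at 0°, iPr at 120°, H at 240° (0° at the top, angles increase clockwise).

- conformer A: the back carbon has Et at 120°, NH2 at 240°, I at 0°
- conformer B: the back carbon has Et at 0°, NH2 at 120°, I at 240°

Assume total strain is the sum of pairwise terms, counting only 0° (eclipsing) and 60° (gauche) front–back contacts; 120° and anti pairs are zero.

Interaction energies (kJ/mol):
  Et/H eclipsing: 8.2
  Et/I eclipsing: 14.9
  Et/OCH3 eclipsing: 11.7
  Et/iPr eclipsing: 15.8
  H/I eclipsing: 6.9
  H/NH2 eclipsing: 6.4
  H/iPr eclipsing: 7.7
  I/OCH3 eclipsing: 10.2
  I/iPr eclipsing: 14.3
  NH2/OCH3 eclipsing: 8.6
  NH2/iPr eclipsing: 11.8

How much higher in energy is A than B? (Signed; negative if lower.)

A (eclipsed): OCH3(0°)/I(0°) eclipsed 10.2; iPr(120°)/Et(120°) eclipsed 15.8; H(240°)/NH2(240°) eclipsed 6.4 → 32.4 kJ/mol.
B (eclipsed): OCH3(0°)/Et(0°) eclipsed 11.7; iPr(120°)/NH2(120°) eclipsed 11.8; H(240°)/I(240°) eclipsed 6.9 → 30.4 kJ/mol.
E(A) − E(B) = 32.4 − 30.4 = +2.0 kJ/mol.

+2.0 kJ/mol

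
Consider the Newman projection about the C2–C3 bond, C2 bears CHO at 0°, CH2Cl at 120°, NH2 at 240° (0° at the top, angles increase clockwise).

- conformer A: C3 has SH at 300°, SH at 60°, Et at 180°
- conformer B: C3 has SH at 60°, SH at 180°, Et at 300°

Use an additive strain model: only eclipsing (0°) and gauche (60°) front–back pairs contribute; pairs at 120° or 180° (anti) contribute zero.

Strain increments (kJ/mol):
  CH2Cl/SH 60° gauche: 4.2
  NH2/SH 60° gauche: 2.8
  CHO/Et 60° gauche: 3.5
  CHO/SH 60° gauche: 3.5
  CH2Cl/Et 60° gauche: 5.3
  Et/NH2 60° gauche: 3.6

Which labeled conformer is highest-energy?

A (staggered): CHO(0°)/SH(300°) gauche 3.5; CHO(0°)/SH(60°) gauche 3.5; CH2Cl(120°)/SH(60°) gauche 4.2; CH2Cl(120°)/Et(180°) gauche 5.3; NH2(240°)/SH(300°) gauche 2.8; NH2(240°)/Et(180°) gauche 3.6 → 22.9 kJ/mol.
B (staggered): CHO(0°)/SH(60°) gauche 3.5; CHO(0°)/Et(300°) gauche 3.5; CH2Cl(120°)/SH(60°) gauche 4.2; CH2Cl(120°)/SH(180°) gauche 4.2; NH2(240°)/SH(180°) gauche 2.8; NH2(240°)/Et(300°) gauche 3.6 → 21.8 kJ/mol.
A has the highest total (22.9 kJ/mol).

A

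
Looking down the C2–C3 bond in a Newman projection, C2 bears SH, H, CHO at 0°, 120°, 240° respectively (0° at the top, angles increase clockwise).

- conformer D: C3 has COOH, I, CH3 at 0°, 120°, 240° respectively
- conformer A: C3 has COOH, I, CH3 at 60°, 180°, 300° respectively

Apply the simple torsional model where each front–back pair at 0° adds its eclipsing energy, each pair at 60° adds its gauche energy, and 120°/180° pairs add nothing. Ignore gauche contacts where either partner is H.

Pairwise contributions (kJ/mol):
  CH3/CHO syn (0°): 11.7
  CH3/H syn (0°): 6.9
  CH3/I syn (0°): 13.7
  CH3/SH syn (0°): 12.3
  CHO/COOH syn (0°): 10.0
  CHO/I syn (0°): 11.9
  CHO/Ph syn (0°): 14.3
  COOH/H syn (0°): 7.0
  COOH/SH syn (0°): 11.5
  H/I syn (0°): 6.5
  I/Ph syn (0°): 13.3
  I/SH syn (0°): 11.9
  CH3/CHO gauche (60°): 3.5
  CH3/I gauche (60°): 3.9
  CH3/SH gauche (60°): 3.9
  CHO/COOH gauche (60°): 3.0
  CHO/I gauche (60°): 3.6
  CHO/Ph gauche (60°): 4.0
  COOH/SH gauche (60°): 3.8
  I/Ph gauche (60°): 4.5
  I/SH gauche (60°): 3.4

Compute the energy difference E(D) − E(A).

D (eclipsed): SH(0°)/COOH(0°) eclipsed 11.5; H(120°)/I(120°) eclipsed 6.5; CHO(240°)/CH3(240°) eclipsed 11.7 → 29.7 kJ/mol.
A (staggered): SH(0°)/COOH(60°) gauche 3.8; SH(0°)/CH3(300°) gauche 3.9; CHO(240°)/I(180°) gauche 3.6; CHO(240°)/CH3(300°) gauche 3.5 → 14.8 kJ/mol.
E(D) − E(A) = 29.7 − 14.8 = +14.9 kJ/mol.

+14.9 kJ/mol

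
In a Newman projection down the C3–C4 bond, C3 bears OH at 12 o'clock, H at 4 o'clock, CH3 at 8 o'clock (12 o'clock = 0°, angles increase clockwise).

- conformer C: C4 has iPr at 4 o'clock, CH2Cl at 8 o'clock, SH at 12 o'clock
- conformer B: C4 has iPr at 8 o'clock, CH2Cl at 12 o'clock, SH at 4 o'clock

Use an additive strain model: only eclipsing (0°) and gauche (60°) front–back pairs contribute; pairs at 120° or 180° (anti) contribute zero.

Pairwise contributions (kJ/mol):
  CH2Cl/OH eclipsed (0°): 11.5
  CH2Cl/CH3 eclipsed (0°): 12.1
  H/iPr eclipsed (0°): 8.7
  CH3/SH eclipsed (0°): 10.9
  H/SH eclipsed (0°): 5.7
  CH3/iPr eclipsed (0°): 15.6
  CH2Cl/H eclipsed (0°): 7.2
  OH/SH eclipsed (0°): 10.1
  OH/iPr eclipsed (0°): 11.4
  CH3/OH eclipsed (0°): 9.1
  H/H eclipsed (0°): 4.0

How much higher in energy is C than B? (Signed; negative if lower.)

C (eclipsed): OH(0°)/SH(0°) eclipsed 10.1; H(120°)/iPr(120°) eclipsed 8.7; CH3(240°)/CH2Cl(240°) eclipsed 12.1 → 30.9 kJ/mol.
B (eclipsed): OH(0°)/CH2Cl(0°) eclipsed 11.5; H(120°)/SH(120°) eclipsed 5.7; CH3(240°)/iPr(240°) eclipsed 15.6 → 32.8 kJ/mol.
E(C) − E(B) = 30.9 − 32.8 = -1.9 kJ/mol.

-1.9 kJ/mol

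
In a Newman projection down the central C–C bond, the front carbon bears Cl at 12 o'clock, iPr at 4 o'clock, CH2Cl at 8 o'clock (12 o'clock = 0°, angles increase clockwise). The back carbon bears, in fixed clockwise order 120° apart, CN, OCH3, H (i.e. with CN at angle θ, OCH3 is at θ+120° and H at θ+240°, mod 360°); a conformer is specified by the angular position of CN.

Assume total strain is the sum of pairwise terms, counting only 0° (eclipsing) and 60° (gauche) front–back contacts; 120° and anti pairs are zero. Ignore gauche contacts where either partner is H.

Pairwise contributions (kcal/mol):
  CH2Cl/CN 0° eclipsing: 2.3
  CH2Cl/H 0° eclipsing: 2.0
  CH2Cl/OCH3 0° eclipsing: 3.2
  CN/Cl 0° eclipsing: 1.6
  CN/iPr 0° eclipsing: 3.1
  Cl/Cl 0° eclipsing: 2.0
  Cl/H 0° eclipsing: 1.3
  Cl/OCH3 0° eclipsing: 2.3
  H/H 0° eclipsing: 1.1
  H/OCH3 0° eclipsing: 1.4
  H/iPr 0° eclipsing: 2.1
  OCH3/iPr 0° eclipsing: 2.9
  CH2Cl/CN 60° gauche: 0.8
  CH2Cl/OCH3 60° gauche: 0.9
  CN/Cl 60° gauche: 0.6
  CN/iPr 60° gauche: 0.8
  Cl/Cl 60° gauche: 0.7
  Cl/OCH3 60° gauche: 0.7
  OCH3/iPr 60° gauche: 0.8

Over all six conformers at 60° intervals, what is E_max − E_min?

CN at 0° (eclipsed): Cl–CN eclipsed, iPr–OCH3 eclipsed, CH2Cl–H eclipsed; 1.6 + 2.9 + 2.0 = 6.5 kcal/mol.
CN at 60° (staggered): Cl–CN gauche, iPr–CN gauche, iPr–OCH3 gauche, CH2Cl–OCH3 gauche; 0.6 + 0.8 + 0.8 + 0.9 = 3.1 kcal/mol.
CN at 120° (eclipsed): Cl–H eclipsed, iPr–CN eclipsed, CH2Cl–OCH3 eclipsed; 1.3 + 3.1 + 3.2 = 7.6 kcal/mol.
CN at 180° (staggered): Cl–OCH3 gauche, iPr–CN gauche, CH2Cl–CN gauche, CH2Cl–OCH3 gauche; 0.7 + 0.8 + 0.8 + 0.9 = 3.2 kcal/mol.
CN at 240° (eclipsed): Cl–OCH3 eclipsed, iPr–H eclipsed, CH2Cl–CN eclipsed; 2.3 + 2.1 + 2.3 = 6.7 kcal/mol.
CN at 300° (staggered): Cl–CN gauche, Cl–OCH3 gauche, iPr–OCH3 gauche, CH2Cl–CN gauche; 0.6 + 0.7 + 0.8 + 0.8 = 2.9 kcal/mol.
Max at 120° (7.6 kcal/mol), min at 300° (2.9 kcal/mol); barrier = 4.7 kcal/mol.

4.7 kcal/mol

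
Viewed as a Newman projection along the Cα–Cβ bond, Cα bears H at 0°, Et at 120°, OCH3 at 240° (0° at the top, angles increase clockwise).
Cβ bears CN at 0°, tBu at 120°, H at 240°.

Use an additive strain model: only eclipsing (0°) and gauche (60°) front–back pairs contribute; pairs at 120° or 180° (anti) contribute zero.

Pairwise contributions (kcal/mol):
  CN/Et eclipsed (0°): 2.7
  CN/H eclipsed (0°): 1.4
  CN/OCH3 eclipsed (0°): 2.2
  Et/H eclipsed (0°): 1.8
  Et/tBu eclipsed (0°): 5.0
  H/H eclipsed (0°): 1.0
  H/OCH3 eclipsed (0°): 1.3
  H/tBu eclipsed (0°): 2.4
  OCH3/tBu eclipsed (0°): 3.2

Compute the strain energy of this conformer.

This conformer (eclipsed): H(0°)/CN(0°) eclipsed 1.4; Et(120°)/tBu(120°) eclipsed 5.0; OCH3(240°)/H(240°) eclipsed 1.3 → 7.7 kcal/mol.

7.7 kcal/mol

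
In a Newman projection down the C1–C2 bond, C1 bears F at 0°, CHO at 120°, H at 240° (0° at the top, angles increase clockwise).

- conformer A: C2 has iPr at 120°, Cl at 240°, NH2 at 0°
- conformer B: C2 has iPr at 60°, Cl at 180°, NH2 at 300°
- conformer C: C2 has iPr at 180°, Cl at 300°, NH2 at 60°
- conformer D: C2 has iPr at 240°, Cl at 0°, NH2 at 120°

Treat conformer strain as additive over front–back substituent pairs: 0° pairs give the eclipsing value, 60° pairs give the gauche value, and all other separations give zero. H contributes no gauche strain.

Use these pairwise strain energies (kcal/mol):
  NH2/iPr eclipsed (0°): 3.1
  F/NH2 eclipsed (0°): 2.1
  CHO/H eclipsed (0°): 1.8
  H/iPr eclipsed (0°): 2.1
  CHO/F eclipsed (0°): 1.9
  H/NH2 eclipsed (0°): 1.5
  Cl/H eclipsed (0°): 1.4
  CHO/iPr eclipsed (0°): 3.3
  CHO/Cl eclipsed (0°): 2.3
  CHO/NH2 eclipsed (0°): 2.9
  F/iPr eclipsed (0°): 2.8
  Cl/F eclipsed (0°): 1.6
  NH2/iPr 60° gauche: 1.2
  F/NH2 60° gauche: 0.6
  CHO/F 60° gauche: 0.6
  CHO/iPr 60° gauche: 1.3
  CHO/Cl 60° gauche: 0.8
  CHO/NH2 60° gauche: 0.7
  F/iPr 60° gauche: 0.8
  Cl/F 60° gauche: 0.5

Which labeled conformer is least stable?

A (eclipsed): F(0°)/NH2(0°) eclipsed 2.1; CHO(120°)/iPr(120°) eclipsed 3.3; H(240°)/Cl(240°) eclipsed 1.4 → 6.8 kcal/mol.
B (staggered): F(0°)/iPr(60°) gauche 0.8; F(0°)/NH2(300°) gauche 0.6; CHO(120°)/iPr(60°) gauche 1.3; CHO(120°)/Cl(180°) gauche 0.8 → 3.5 kcal/mol.
C (staggered): F(0°)/Cl(300°) gauche 0.5; F(0°)/NH2(60°) gauche 0.6; CHO(120°)/iPr(180°) gauche 1.3; CHO(120°)/NH2(60°) gauche 0.7 → 3.1 kcal/mol.
D (eclipsed): F(0°)/Cl(0°) eclipsed 1.6; CHO(120°)/NH2(120°) eclipsed 2.9; H(240°)/iPr(240°) eclipsed 2.1 → 6.6 kcal/mol.
A has the highest total (6.8 kcal/mol).

A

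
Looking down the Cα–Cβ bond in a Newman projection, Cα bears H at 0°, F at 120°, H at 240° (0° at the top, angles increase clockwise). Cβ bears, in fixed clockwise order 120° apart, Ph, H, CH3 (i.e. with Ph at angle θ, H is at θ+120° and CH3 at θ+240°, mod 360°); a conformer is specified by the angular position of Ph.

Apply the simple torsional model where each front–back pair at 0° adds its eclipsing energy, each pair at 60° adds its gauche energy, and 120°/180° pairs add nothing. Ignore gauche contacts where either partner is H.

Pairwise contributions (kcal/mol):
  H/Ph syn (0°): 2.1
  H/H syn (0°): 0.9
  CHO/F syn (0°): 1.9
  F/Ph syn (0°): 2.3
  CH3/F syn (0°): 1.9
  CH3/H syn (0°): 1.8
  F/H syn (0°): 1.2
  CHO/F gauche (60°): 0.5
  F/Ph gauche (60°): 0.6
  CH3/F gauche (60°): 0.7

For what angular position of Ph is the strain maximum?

0°

Ph at 0° (eclipsed): H(0°)/Ph(0°) eclipsed 2.1; F(120°)/H(120°) eclipsed 1.2; H(240°)/CH3(240°) eclipsed 1.8 → 5.1 kcal/mol.
Ph at 60° (staggered): F(120°)/Ph(60°) gauche 0.6 → 0.6 kcal/mol.
Ph at 120° (eclipsed): H(0°)/CH3(0°) eclipsed 1.8; F(120°)/Ph(120°) eclipsed 2.3; H(240°)/H(240°) eclipsed 0.9 → 5.0 kcal/mol.
Ph at 180° (staggered): F(120°)/Ph(180°) gauche 0.6; F(120°)/CH3(60°) gauche 0.7 → 1.3 kcal/mol.
Ph at 240° (eclipsed): H(0°)/H(0°) eclipsed 0.9; F(120°)/CH3(120°) eclipsed 1.9; H(240°)/Ph(240°) eclipsed 2.1 → 4.9 kcal/mol.
Ph at 300° (staggered): F(120°)/CH3(180°) gauche 0.7 → 0.7 kcal/mol.
The maximum (5.1 kcal/mol) occurs with Ph at 0°.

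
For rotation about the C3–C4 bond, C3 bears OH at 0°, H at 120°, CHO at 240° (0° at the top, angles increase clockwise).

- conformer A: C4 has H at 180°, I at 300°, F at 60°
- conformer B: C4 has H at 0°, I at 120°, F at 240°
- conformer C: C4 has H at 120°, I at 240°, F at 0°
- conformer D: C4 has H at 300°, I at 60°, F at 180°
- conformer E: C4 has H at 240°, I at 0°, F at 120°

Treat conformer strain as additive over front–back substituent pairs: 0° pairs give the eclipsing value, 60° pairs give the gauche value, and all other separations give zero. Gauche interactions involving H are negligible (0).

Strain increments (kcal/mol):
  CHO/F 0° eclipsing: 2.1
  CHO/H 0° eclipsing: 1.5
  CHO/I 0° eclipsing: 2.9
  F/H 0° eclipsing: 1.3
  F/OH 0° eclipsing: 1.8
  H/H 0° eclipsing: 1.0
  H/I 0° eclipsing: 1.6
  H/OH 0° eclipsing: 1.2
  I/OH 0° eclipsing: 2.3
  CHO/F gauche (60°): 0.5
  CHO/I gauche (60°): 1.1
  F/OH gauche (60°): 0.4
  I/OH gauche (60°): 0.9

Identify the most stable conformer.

A (staggered): OH(0°)/I(300°) gauche 0.9; OH(0°)/F(60°) gauche 0.4; CHO(240°)/I(300°) gauche 1.1 → 2.4 kcal/mol.
B (eclipsed): OH(0°)/H(0°) eclipsed 1.2; H(120°)/I(120°) eclipsed 1.6; CHO(240°)/F(240°) eclipsed 2.1 → 4.9 kcal/mol.
C (eclipsed): OH(0°)/F(0°) eclipsed 1.8; H(120°)/H(120°) eclipsed 1.0; CHO(240°)/I(240°) eclipsed 2.9 → 5.7 kcal/mol.
D (staggered): OH(0°)/I(60°) gauche 0.9; CHO(240°)/F(180°) gauche 0.5 → 1.4 kcal/mol.
E (eclipsed): OH(0°)/I(0°) eclipsed 2.3; H(120°)/F(120°) eclipsed 1.3; CHO(240°)/H(240°) eclipsed 1.5 → 5.1 kcal/mol.
D has the lowest total (1.4 kcal/mol).

D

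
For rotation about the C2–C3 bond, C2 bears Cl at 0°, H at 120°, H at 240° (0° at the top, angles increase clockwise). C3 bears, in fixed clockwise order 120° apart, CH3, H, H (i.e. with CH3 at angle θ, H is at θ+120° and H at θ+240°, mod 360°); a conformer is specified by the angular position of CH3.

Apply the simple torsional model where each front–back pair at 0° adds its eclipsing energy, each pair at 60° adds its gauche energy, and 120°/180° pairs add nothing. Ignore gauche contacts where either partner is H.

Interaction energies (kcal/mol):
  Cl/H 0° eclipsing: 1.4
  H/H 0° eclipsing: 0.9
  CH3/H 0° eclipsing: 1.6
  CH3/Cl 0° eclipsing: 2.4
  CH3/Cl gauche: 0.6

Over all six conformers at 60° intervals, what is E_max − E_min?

CH3 at 0° (eclipsed): Cl(0°)/CH3(0°) eclipsed 2.4; H(120°)/H(120°) eclipsed 0.9; H(240°)/H(240°) eclipsed 0.9 → 4.2 kcal/mol.
CH3 at 60° (staggered): Cl(0°)/CH3(60°) gauche 0.6 → 0.6 kcal/mol.
CH3 at 120° (eclipsed): Cl(0°)/H(0°) eclipsed 1.4; H(120°)/CH3(120°) eclipsed 1.6; H(240°)/H(240°) eclipsed 0.9 → 3.9 kcal/mol.
CH3 at 180° (staggered): no non-H gauche contacts → 0.0 kcal/mol.
CH3 at 240° (eclipsed): Cl(0°)/H(0°) eclipsed 1.4; H(120°)/H(120°) eclipsed 0.9; H(240°)/CH3(240°) eclipsed 1.6 → 3.9 kcal/mol.
CH3 at 300° (staggered): Cl(0°)/CH3(300°) gauche 0.6 → 0.6 kcal/mol.
Max at 0° (4.2 kcal/mol), min at 180° (0.0 kcal/mol); barrier = 4.2 kcal/mol.

4.2 kcal/mol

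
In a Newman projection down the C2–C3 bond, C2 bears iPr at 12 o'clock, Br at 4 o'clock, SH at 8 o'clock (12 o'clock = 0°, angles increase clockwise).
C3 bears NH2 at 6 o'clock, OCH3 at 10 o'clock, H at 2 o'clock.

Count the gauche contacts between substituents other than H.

4

Non-H gauche pairs: iPr(0°)/OCH3(300°); Br(120°)/NH2(180°); SH(240°)/NH2(180°); SH(240°)/OCH3(300°) — 4 interactions.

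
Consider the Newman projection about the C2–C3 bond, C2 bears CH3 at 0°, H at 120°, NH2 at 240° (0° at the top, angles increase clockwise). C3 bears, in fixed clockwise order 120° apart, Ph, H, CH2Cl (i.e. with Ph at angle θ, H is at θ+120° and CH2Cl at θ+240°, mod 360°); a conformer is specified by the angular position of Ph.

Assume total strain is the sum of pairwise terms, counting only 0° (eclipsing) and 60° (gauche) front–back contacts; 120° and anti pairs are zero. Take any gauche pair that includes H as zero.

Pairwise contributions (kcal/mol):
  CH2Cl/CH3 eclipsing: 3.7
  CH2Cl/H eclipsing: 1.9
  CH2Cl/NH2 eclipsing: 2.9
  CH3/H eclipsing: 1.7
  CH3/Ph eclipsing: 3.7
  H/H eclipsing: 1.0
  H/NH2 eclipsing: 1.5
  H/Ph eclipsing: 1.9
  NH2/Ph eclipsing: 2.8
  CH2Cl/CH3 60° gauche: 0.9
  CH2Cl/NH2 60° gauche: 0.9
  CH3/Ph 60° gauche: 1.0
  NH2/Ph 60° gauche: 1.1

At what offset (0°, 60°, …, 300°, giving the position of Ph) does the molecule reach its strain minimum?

180°

Ph at 0° (eclipsed): CH3(0°)/Ph(0°) eclipsed 3.7; H(120°)/H(120°) eclipsed 1.0; NH2(240°)/CH2Cl(240°) eclipsed 2.9 → 7.6 kcal/mol.
Ph at 60° (staggered): CH3(0°)/Ph(60°) gauche 1.0; CH3(0°)/CH2Cl(300°) gauche 0.9; NH2(240°)/CH2Cl(300°) gauche 0.9 → 2.8 kcal/mol.
Ph at 120° (eclipsed): CH3(0°)/CH2Cl(0°) eclipsed 3.7; H(120°)/Ph(120°) eclipsed 1.9; NH2(240°)/H(240°) eclipsed 1.5 → 7.1 kcal/mol.
Ph at 180° (staggered): CH3(0°)/CH2Cl(60°) gauche 0.9; NH2(240°)/Ph(180°) gauche 1.1 → 2.0 kcal/mol.
Ph at 240° (eclipsed): CH3(0°)/H(0°) eclipsed 1.7; H(120°)/CH2Cl(120°) eclipsed 1.9; NH2(240°)/Ph(240°) eclipsed 2.8 → 6.4 kcal/mol.
Ph at 300° (staggered): CH3(0°)/Ph(300°) gauche 1.0; NH2(240°)/Ph(300°) gauche 1.1; NH2(240°)/CH2Cl(180°) gauche 0.9 → 3.0 kcal/mol.
The minimum (2.0 kcal/mol) occurs with Ph at 180°.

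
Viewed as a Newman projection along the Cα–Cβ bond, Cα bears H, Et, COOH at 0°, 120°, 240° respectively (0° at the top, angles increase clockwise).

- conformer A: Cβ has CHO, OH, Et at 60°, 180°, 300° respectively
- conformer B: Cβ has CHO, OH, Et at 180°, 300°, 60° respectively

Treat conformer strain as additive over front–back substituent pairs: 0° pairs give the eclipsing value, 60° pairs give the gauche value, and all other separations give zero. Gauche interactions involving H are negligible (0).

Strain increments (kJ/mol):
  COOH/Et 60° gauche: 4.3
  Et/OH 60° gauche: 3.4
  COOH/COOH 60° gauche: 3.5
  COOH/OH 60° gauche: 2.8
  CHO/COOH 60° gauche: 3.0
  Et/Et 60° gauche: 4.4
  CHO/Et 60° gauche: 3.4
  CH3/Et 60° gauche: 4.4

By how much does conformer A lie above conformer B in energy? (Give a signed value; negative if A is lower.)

+0.3 kJ/mol

A (staggered): Et(120°)/CHO(60°) gauche 3.4; Et(120°)/OH(180°) gauche 3.4; COOH(240°)/OH(180°) gauche 2.8; COOH(240°)/Et(300°) gauche 4.3 → 13.9 kJ/mol.
B (staggered): Et(120°)/CHO(180°) gauche 3.4; Et(120°)/Et(60°) gauche 4.4; COOH(240°)/CHO(180°) gauche 3.0; COOH(240°)/OH(300°) gauche 2.8 → 13.6 kJ/mol.
E(A) − E(B) = 13.9 − 13.6 = +0.3 kJ/mol.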